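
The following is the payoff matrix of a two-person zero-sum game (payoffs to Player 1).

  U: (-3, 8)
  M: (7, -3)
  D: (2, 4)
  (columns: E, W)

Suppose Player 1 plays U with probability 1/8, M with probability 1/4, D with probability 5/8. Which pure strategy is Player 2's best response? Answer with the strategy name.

E

If Player 2 plays E, Player 1's expected payoff is (1/8)·(-3) + (1/4)·7 + (5/8)·2 = 21/8.
If Player 2 plays W, Player 1's expected payoff is (1/8)·8 + (1/4)·(-3) + (5/8)·4 = 11/4.
Player 2 minimizes Player 1's payoff; the smallest is 21/8, so the best response is E.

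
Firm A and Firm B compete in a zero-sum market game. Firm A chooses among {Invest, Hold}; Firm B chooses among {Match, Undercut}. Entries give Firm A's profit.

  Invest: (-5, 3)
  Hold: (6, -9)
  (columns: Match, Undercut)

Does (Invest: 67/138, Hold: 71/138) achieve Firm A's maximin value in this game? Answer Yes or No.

Against Match this mix gives (67/138)·(-5) + (71/138)·6 = 91/138.
Against Undercut this mix gives (67/138)·3 + (71/138)·(-9) = -73/23.
Firm B will play Undercut, holding Firm A to -73/23. Shifting weight toward the row that does better against Undercut would raise this floor (the equalizing mix achieves -27/23 against both Undercut and Match), so the proposed strategy is not optimal.

No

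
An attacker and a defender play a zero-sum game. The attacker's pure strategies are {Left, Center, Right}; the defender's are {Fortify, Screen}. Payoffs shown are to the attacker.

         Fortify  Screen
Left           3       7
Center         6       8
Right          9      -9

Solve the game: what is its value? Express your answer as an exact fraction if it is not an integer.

63/10

Row minima: Left → 3, Center → 6, Right → -9; maximin = 6.
Column maxima: Fortify → 9, Screen → 8; minimax = 8.
6 ≠ 8, so there is no saddle point; optimal play is mixed.
Left is strictly dominated by Center, so the attacker never plays it.
On the remaining 2×2 (Center, Right vs Fortify, Screen):
Let the attacker play Center with probability p. Expected payoff against Fortify: 6p + 9(1−p) = −3p + 9; against Screen: 8p + (-9)(1−p) = 17p − 9.
Setting these equal: −3p + 9 = 17p − 9 ⇒ −20p = -18 ⇒ p = 9/10, and the value is (-3)·(9/10) + 9 = 63/10.
For the defender: with q = P(Fortify), equating Center's and Right's payoffs gives −2q + 8 = 18q − 9 ⇒ q = 17/20.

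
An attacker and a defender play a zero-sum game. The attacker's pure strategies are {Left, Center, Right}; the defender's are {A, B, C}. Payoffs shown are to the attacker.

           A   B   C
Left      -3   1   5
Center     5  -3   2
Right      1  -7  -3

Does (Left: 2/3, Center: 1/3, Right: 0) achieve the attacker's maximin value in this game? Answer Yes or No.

Yes

Against A this mix gives (2/3)·(-3) + (1/3)·5 = -1/3.
Against B this mix gives (2/3)·1 + (1/3)·(-3) = -1/3.
Against C this mix gives (2/3)·5 + (1/3)·2 = 4.
All of the defender's active replies (A, B) yield -1/3, and no column does worse for the attacker. The mix makes the defender indifferent and guarantees -1/3, so it is optimal.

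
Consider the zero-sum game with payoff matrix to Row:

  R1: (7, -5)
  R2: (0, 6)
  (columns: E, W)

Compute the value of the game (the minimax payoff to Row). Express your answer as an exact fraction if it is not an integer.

Row minima: R1 → -5, R2 → 0; maximin = 0.
Column maxima: E → 7, W → 6; minimax = 6.
0 ≠ 6, so there is no saddle point; optimal play is mixed.
Let Row play R1 with probability p. Expected payoff against E: 7p + 0(1−p) = 7p; against W: (-5)p + 6(1−p) = −11p + 6.
Setting these equal: 7p = −11p + 6 ⇒ 18p = 6 ⇒ p = 1/3, and the value is (7)·(1/3) = 7/3.
For Column: with q = P(E), equating R1's and R2's payoffs gives 12q − 5 = −6q + 6 ⇒ q = 11/18.

7/3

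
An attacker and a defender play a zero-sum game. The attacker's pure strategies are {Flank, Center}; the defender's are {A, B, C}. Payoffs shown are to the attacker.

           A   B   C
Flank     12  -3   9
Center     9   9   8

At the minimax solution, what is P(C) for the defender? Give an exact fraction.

12/13

Row minima: Flank → -3, Center → 8; maximin = 8.
Column maxima: A → 12, B → 9, C → 9; minimax = 9.
8 ≠ 9, so there is no saddle point; optimal play is mixed.
A is strictly dominated by C (it gives the attacker strictly more in every row), so the defender never plays it.
On the remaining 2×2 (Flank, Center vs B, C):
Let the attacker play Flank with probability p. Expected payoff against B: (-3)p + 9(1−p) = −12p + 9; against C: 9p + 8(1−p) = p + 8.
Setting these equal: −12p + 9 = p + 8 ⇒ −13p = -1 ⇒ p = 1/13, and the value is (-12)·(1/13) + 9 = 105/13.
For the defender: with q = P(B), equating Flank's and Center's payoffs gives −12q + 9 = q + 8 ⇒ q = 1/13.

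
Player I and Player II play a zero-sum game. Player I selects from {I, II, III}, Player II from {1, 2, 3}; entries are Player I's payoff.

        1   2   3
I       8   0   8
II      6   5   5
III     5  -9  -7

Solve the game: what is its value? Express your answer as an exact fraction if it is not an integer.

Row minima: I → 0, II → 5, III → -9; maximin = 5.
Column maxima: 1 → 8, 2 → 5, 3 → 8; minimax = 5.
Since maximin = minimax = 5, there is a saddle point and the value is 5.

5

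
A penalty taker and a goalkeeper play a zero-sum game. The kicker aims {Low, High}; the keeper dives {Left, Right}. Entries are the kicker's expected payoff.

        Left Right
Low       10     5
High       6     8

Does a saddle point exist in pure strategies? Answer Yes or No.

Row minima: Low → 5, High → 6; maximin = 6.
Column maxima: Left → 10, Right → 8; minimax = 8.
6 ≠ 8, so no pure-strategy equilibrium exists.

No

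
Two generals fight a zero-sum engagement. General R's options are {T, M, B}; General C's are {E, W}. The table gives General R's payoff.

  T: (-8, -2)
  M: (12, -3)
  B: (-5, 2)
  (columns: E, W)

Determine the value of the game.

Row minima: T → -8, M → -3, B → -5; maximin = -3.
Column maxima: E → 12, W → 2; minimax = 2.
-3 ≠ 2, so there is no saddle point; optimal play is mixed.
T is strictly dominated by B, so General R never plays it.
On the remaining 2×2 (M, B vs E, W):
Let General R play M with probability p. Expected payoff against E: 12p + (-5)(1−p) = 17p − 5; against W: (-3)p + 2(1−p) = −5p + 2.
Setting these equal: 17p − 5 = −5p + 2 ⇒ 22p = 7 ⇒ p = 7/22, and the value is (17)·(7/22) − 5 = 9/22.
For General C: with q = P(E), equating M's and B's payoffs gives 15q − 3 = −7q + 2 ⇒ q = 5/22.

9/22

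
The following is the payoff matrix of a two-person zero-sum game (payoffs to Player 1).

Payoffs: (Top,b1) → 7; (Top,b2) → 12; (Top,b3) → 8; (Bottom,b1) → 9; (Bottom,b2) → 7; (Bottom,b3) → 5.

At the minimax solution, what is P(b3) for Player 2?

2/5

Row minima: Top → 7, Bottom → 5; maximin = 7.
Column maxima: b1 → 9, b2 → 12, b3 → 8; minimax = 8.
7 ≠ 8, so there is no saddle point; optimal play is mixed.
b2 is strictly dominated by b3 (it gives Player 1 strictly more in every row), so Player 2 never plays it.
On the remaining 2×2 (Top, Bottom vs b1, b3):
Let Player 1 play Top with probability p. Expected payoff against b1: 7p + 9(1−p) = −2p + 9; against b3: 8p + 5(1−p) = 3p + 5.
Setting these equal: −2p + 9 = 3p + 5 ⇒ −5p = -4 ⇒ p = 4/5, and the value is (-2)·(4/5) + 9 = 37/5.
For Player 2: with q = P(b1), equating Top's and Bottom's payoffs gives −q + 8 = 4q + 5 ⇒ q = 3/5.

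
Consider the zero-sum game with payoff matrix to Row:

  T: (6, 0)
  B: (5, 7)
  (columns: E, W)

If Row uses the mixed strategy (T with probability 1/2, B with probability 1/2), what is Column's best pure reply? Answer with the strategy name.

If Column plays E, Row's expected payoff is (1/2)·6 + (1/2)·5 = 11/2.
If Column plays W, Row's expected payoff is (1/2)·0 + (1/2)·7 = 7/2.
Column minimizes Row's payoff; the smallest is 7/2, so the best response is W.

W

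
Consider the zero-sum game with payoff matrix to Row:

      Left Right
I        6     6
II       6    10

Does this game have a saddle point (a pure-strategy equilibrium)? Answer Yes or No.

Yes

Row minima: I → 6, II → 6; maximin = 6.
Column maxima: Left → 6, Right → 10; minimax = 6.
maximin = minimax = 6, so a saddle point exists.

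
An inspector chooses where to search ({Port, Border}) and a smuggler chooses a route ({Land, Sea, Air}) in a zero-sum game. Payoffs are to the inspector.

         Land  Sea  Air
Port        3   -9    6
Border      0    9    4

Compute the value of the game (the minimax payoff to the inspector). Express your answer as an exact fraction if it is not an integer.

Row minima: Port → -9, Border → 0; maximin = 0.
Column maxima: Land → 3, Sea → 9, Air → 6; minimax = 3.
0 ≠ 3, so there is no saddle point; optimal play is mixed.
Air is strictly dominated by Land (it gives the inspector strictly more in every row), so the smuggler never plays it.
On the remaining 2×2 (Port, Border vs Land, Sea):
Let the inspector play Port with probability p. Expected payoff against Land: 3p + 0(1−p) = 3p; against Sea: (-9)p + 9(1−p) = −18p + 9.
Setting these equal: 3p = −18p + 9 ⇒ 21p = 9 ⇒ p = 3/7, and the value is (3)·(3/7) = 9/7.
For the smuggler: with q = P(Land), equating Port's and Border's payoffs gives 12q − 9 = −9q + 9 ⇒ q = 6/7.

9/7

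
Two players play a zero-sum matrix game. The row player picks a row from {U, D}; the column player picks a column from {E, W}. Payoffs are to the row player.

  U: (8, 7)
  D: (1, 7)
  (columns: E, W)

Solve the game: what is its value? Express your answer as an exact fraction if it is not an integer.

Row minima: U → 7, D → 1; maximin = 7.
Column maxima: E → 8, W → 7; minimax = 7.
Since maximin = minimax = 7, there is a saddle point and the value is 7.

7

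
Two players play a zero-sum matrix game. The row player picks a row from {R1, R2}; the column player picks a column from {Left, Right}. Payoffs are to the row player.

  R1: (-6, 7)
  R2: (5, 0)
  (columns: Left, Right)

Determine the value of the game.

Row minima: R1 → -6, R2 → 0; maximin = 0.
Column maxima: Left → 5, Right → 7; minimax = 5.
0 ≠ 5, so there is no saddle point; optimal play is mixed.
Let the row player play R1 with probability p. Expected payoff against Left: (-6)p + 5(1−p) = −11p + 5; against Right: 7p + 0(1−p) = 7p.
Setting these equal: −11p + 5 = 7p ⇒ −18p = -5 ⇒ p = 5/18, and the value is (-11)·(5/18) + 5 = 35/18.
For the column player: with q = P(Left), equating R1's and R2's payoffs gives −13q + 7 = 5q ⇒ q = 7/18.

35/18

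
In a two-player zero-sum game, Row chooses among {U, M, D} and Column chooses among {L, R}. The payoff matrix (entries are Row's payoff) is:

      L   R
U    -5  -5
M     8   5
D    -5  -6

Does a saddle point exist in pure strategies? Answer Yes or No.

Yes

Row minima: U → -5, M → 5, D → -6; maximin = 5.
Column maxima: L → 8, R → 5; minimax = 5.
maximin = minimax = 5, so a saddle point exists.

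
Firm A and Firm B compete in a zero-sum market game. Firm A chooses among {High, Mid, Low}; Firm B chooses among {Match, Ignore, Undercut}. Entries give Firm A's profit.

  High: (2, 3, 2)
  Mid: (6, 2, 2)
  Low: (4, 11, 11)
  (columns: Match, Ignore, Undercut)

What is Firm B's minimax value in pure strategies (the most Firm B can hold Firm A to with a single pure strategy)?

6

Column maxima: Match → 6, Ignore → 11, Undercut → 11.
The smallest of these is 6.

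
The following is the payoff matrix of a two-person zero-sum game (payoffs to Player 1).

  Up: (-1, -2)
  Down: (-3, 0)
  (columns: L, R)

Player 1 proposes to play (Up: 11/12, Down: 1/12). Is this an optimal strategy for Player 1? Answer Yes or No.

Against L this mix gives (11/12)·(-1) + (1/12)·(-3) = -7/6.
Against R this mix gives (11/12)·(-2) + (1/12)·0 = -11/6.
Player 2 will play R, holding Player 1 to -11/6. Shifting weight toward the row that does better against R would raise this floor (the equalizing mix achieves -3/2 against both R and L), so the proposed strategy is not optimal.

No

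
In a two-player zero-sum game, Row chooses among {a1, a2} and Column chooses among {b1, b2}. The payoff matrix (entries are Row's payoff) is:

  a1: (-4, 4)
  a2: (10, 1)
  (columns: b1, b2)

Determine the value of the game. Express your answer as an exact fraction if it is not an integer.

44/17

Row minima: a1 → -4, a2 → 1; maximin = 1.
Column maxima: b1 → 10, b2 → 4; minimax = 4.
1 ≠ 4, so there is no saddle point; optimal play is mixed.
Let Row play a1 with probability p. Expected payoff against b1: (-4)p + 10(1−p) = −14p + 10; against b2: 4p + 1(1−p) = 3p + 1.
Setting these equal: −14p + 10 = 3p + 1 ⇒ −17p = -9 ⇒ p = 9/17, and the value is (-14)·(9/17) + 10 = 44/17.
For Column: with q = P(b1), equating a1's and a2's payoffs gives −8q + 4 = 9q + 1 ⇒ q = 3/17.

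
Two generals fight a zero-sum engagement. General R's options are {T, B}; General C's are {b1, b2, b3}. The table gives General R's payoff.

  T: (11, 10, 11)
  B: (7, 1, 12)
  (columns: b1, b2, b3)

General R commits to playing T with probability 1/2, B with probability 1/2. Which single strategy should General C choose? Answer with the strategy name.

If General C plays b1, General R's expected payoff is (1/2)·11 + (1/2)·7 = 9.
If General C plays b2, General R's expected payoff is (1/2)·10 + (1/2)·1 = 11/2.
If General C plays b3, General R's expected payoff is (1/2)·11 + (1/2)·12 = 23/2.
General C minimizes General R's payoff; the smallest is 11/2, so the best response is b2.

b2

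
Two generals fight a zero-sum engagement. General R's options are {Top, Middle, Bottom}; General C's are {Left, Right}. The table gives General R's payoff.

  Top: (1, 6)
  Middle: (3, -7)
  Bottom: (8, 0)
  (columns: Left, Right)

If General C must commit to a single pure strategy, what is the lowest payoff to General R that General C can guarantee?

6

Column maxima: Left → 8, Right → 6.
The smallest of these is 6.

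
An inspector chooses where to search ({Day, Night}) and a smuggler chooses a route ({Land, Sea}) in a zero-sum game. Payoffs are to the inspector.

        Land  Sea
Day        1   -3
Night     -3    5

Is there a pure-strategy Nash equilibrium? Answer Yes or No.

Row minima: Day → -3, Night → -3; maximin = -3.
Column maxima: Land → 1, Sea → 5; minimax = 1.
-3 ≠ 1, so no pure-strategy equilibrium exists.

No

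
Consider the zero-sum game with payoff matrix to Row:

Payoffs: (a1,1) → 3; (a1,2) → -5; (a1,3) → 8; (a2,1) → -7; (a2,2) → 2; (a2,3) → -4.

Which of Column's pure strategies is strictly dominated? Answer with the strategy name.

3

1 holds Row's payoff strictly below 3 in every row: 3 < 8, -7 < -4.
So 3 is strictly dominated for Column.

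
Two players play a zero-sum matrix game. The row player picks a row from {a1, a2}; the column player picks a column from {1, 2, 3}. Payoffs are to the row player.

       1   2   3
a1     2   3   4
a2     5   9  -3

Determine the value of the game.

Row minima: a1 → 2, a2 → -3; maximin = 2.
Column maxima: 1 → 5, 2 → 9, 3 → 4; minimax = 4.
2 ≠ 4, so there is no saddle point; optimal play is mixed.
2 is strictly dominated by 1 (it gives the row player strictly more in every row), so the column player never plays it.
On the remaining 2×2 (a1, a2 vs 1, 3):
Let the row player play a1 with probability p. Expected payoff against 1: 2p + 5(1−p) = −3p + 5; against 3: 4p + (-3)(1−p) = 7p − 3.
Setting these equal: −3p + 5 = 7p − 3 ⇒ −10p = -8 ⇒ p = 4/5, and the value is (-3)·(4/5) + 5 = 13/5.
For the column player: with q = P(1), equating a1's and a2's payoffs gives −2q + 4 = 8q − 3 ⇒ q = 7/10.

13/5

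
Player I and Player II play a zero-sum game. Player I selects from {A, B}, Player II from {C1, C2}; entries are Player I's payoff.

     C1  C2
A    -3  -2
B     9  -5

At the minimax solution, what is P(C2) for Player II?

Row minima: A → -3, B → -5; maximin = -3.
Column maxima: C1 → 9, C2 → -2; minimax = -2.
-3 ≠ -2, so there is no saddle point; optimal play is mixed.
Let Player I play A with probability p. Expected payoff against C1: (-3)p + 9(1−p) = −12p + 9; against C2: (-2)p + (-5)(1−p) = 3p − 5.
Setting these equal: −12p + 9 = 3p − 5 ⇒ −15p = -14 ⇒ p = 14/15, and the value is (-12)·(14/15) + 9 = -11/5.
For Player II: with q = P(C1), equating A's and B's payoffs gives −q − 2 = 14q − 5 ⇒ q = 1/5.

4/5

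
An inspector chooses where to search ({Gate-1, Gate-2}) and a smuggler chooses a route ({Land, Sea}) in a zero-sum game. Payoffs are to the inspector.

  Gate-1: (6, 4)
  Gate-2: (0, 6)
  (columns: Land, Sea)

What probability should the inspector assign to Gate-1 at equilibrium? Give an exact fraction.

3/4

Row minima: Gate-1 → 4, Gate-2 → 0; maximin = 4.
Column maxima: Land → 6, Sea → 6; minimax = 6.
4 ≠ 6, so there is no saddle point; optimal play is mixed.
Let the inspector play Gate-1 with probability p. Expected payoff against Land: 6p + 0(1−p) = 6p; against Sea: 4p + 6(1−p) = −2p + 6.
Setting these equal: 6p = −2p + 6 ⇒ 8p = 6 ⇒ p = 3/4, and the value is (6)·(3/4) = 9/2.
For the smuggler: with q = P(Land), equating Gate-1's and Gate-2's payoffs gives 2q + 4 = −6q + 6 ⇒ q = 1/4.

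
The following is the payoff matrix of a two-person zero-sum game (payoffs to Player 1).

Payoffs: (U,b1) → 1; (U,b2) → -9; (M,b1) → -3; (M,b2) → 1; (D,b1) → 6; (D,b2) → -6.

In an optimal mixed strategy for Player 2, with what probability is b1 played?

Row minima: U → -9, M → -3, D → -6; maximin = -3.
Column maxima: b1 → 6, b2 → 1; minimax = 1.
-3 ≠ 1, so there is no saddle point; optimal play is mixed.
U is strictly dominated by D, so Player 1 never plays it.
On the remaining 2×2 (M, D vs b1, b2):
Let Player 1 play M with probability p. Expected payoff against b1: (-3)p + 6(1−p) = −9p + 6; against b2: 1p + (-6)(1−p) = 7p − 6.
Setting these equal: −9p + 6 = 7p − 6 ⇒ −16p = -12 ⇒ p = 3/4, and the value is (-9)·(3/4) + 6 = -3/4.
For Player 2: with q = P(b1), equating M's and D's payoffs gives −4q + 1 = 12q − 6 ⇒ q = 7/16.

7/16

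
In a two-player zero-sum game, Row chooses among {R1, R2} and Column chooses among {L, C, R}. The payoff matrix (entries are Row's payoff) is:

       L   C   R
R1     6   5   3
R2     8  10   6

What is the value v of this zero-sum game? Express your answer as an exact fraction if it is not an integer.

Row minima: R1 → 3, R2 → 6; maximin = 6.
Column maxima: L → 8, C → 10, R → 6; minimax = 6.
Since maximin = minimax = 6, there is a saddle point and the value is 6.

6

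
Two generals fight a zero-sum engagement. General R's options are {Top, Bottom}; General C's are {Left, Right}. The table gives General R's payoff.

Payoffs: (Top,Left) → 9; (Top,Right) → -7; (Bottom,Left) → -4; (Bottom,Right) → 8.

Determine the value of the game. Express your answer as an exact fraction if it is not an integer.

Row minima: Top → -7, Bottom → -4; maximin = -4.
Column maxima: Left → 9, Right → 8; minimax = 8.
-4 ≠ 8, so there is no saddle point; optimal play is mixed.
Let General R play Top with probability p. Expected payoff against Left: 9p + (-4)(1−p) = 13p − 4; against Right: (-7)p + 8(1−p) = −15p + 8.
Setting these equal: 13p − 4 = −15p + 8 ⇒ 28p = 12 ⇒ p = 3/7, and the value is (13)·(3/7) − 4 = 11/7.
For General C: with q = P(Left), equating Top's and Bottom's payoffs gives 16q − 7 = −12q + 8 ⇒ q = 15/28.

11/7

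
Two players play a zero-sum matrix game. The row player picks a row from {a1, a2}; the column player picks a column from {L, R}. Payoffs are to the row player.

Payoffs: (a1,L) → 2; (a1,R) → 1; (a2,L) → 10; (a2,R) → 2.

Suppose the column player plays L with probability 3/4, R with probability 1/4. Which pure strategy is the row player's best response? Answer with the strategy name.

Expected payoff of a1: (3/4)·2 + (1/4)·1 = 7/4.
Expected payoff of a2: (3/4)·10 + (1/4)·2 = 8.
The largest is 8, so the row player's best response is a2.

a2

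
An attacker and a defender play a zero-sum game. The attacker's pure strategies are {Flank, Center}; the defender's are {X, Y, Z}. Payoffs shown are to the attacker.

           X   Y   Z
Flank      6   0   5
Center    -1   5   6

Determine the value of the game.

5/2

Row minima: Flank → 0, Center → -1; maximin = 0.
Column maxima: X → 6, Y → 5, Z → 6; minimax = 5.
0 ≠ 5, so there is no saddle point; optimal play is mixed.
Z is strictly dominated by Y (it gives the attacker strictly more in every row), so the defender never plays it.
On the remaining 2×2 (Flank, Center vs X, Y):
Let the attacker play Flank with probability p. Expected payoff against X: 6p + (-1)(1−p) = 7p − 1; against Y: 0p + 5(1−p) = −5p + 5.
Setting these equal: 7p − 1 = −5p + 5 ⇒ 12p = 6 ⇒ p = 1/2, and the value is (7)·(1/2) − 1 = 5/2.
For the defender: with q = P(X), equating Flank's and Center's payoffs gives 6q = −6q + 5 ⇒ q = 5/12.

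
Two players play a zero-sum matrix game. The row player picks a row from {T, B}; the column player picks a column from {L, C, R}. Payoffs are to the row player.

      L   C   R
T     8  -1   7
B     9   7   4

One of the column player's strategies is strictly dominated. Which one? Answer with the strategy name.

L

C holds the row player's payoff strictly below L in every row: -1 < 8, 7 < 9.
So L is strictly dominated for the column player.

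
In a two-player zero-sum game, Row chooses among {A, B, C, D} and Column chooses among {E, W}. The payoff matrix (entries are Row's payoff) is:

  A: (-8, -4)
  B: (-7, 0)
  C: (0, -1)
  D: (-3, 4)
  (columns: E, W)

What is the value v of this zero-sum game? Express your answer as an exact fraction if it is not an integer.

-3/8

Row minima: A → -8, B → -7, C → -1, D → -3; maximin = -1.
Column maxima: E → 0, W → 4; minimax = 0.
-1 ≠ 0, so there is no saddle point; optimal play is mixed.
A is strictly dominated by B, so Row never plays it.
B is strictly dominated by D, so Row never plays it.
On the remaining 2×2 (C, D vs E, W):
Let Row play C with probability p. Expected payoff against E: 0p + (-3)(1−p) = 3p − 3; against W: (-1)p + 4(1−p) = −5p + 4.
Setting these equal: 3p − 3 = −5p + 4 ⇒ 8p = 7 ⇒ p = 7/8, and the value is (3)·(7/8) − 3 = -3/8.
For Column: with q = P(E), equating C's and D's payoffs gives q − 1 = −7q + 4 ⇒ q = 5/8.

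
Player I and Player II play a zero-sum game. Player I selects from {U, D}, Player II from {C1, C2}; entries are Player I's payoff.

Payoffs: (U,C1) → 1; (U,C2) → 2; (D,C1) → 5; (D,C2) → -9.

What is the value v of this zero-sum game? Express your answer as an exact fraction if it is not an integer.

19/15

Row minima: U → 1, D → -9; maximin = 1.
Column maxima: C1 → 5, C2 → 2; minimax = 2.
1 ≠ 2, so there is no saddle point; optimal play is mixed.
Let Player I play U with probability p. Expected payoff against C1: 1p + 5(1−p) = −4p + 5; against C2: 2p + (-9)(1−p) = 11p − 9.
Setting these equal: −4p + 5 = 11p − 9 ⇒ −15p = -14 ⇒ p = 14/15, and the value is (-4)·(14/15) + 5 = 19/15.
For Player II: with q = P(C1), equating U's and D's payoffs gives −q + 2 = 14q − 9 ⇒ q = 11/15.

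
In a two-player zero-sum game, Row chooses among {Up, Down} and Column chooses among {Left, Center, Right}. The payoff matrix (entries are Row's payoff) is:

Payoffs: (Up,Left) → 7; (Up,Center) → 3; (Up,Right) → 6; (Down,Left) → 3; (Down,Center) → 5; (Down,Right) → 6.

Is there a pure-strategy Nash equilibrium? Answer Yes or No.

Row minima: Up → 3, Down → 3; maximin = 3.
Column maxima: Left → 7, Center → 5, Right → 6; minimax = 5.
3 ≠ 5, so no pure-strategy equilibrium exists.

No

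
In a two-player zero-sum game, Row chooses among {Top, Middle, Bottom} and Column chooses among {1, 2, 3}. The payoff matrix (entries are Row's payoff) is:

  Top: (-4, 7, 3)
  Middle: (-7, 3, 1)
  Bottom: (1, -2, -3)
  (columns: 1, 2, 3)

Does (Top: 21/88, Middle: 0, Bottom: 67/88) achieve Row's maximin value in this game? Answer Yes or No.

No

Against 1 this mix gives (21/88)·(-4) + (67/88)·1 = -17/88.
Against 2 this mix gives (21/88)·7 + (67/88)·(-2) = 13/88.
Against 3 this mix gives (21/88)·3 + (67/88)·(-3) = -69/44.
Column will play 3, holding Row to -69/44. Shifting weight toward the row that does better against 3 would raise this floor (the equalizing mix achieves -9/11 against both 3 and 1), so the proposed strategy is not optimal.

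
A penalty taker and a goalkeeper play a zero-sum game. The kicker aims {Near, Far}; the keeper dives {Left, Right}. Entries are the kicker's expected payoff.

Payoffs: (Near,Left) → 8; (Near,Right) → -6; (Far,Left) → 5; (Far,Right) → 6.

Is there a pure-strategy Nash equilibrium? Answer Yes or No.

Row minima: Near → -6, Far → 5; maximin = 5.
Column maxima: Left → 8, Right → 6; minimax = 6.
5 ≠ 6, so no pure-strategy equilibrium exists.

No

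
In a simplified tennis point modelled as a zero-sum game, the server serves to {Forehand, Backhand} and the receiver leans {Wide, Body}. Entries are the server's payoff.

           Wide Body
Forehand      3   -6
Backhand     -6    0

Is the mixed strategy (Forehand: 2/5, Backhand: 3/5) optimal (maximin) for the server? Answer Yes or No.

Against Wide this mix gives (2/5)·3 + (3/5)·(-6) = -12/5.
Against Body this mix gives (2/5)·(-6) + (3/5)·0 = -12/5.
All of the receiver's active replies (Wide, Body) yield -12/5, and no column does worse for the server. The mix makes the receiver indifferent and guarantees -12/5, so it is optimal.

Yes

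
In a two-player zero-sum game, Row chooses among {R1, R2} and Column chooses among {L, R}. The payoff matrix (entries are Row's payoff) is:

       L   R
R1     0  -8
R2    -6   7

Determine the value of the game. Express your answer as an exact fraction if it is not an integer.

-16/7

Row minima: R1 → -8, R2 → -6; maximin = -6.
Column maxima: L → 0, R → 7; minimax = 0.
-6 ≠ 0, so there is no saddle point; optimal play is mixed.
Let Row play R1 with probability p. Expected payoff against L: 0p + (-6)(1−p) = 6p − 6; against R: (-8)p + 7(1−p) = −15p + 7.
Setting these equal: 6p − 6 = −15p + 7 ⇒ 21p = 13 ⇒ p = 13/21, and the value is (6)·(13/21) − 6 = -16/7.
For Column: with q = P(L), equating R1's and R2's payoffs gives 8q − 8 = −13q + 7 ⇒ q = 5/7.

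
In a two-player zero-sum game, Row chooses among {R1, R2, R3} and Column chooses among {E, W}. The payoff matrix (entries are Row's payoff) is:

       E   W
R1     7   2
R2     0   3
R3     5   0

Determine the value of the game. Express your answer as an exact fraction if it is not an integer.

21/8

Row minima: R1 → 2, R2 → 0, R3 → 0; maximin = 2.
Column maxima: E → 7, W → 3; minimax = 3.
2 ≠ 3, so there is no saddle point; optimal play is mixed.
R3 is strictly dominated by R1, so Row never plays it.
On the remaining 2×2 (R1, R2 vs E, W):
Let Row play R1 with probability p. Expected payoff against E: 7p + 0(1−p) = 7p; against W: 2p + 3(1−p) = −p + 3.
Setting these equal: 7p = −p + 3 ⇒ 8p = 3 ⇒ p = 3/8, and the value is (7)·(3/8) = 21/8.
For Column: with q = P(E), equating R1's and R2's payoffs gives 5q + 2 = −3q + 3 ⇒ q = 1/8.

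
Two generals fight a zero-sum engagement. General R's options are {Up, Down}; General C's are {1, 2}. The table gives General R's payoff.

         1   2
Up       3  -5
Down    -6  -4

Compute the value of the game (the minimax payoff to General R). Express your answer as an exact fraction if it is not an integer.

Row minima: Up → -5, Down → -6; maximin = -5.
Column maxima: 1 → 3, 2 → -4; minimax = -4.
-5 ≠ -4, so there is no saddle point; optimal play is mixed.
Let General R play Up with probability p. Expected payoff against 1: 3p + (-6)(1−p) = 9p − 6; against 2: (-5)p + (-4)(1−p) = −p − 4.
Setting these equal: 9p − 6 = −p − 4 ⇒ 10p = 2 ⇒ p = 1/5, and the value is (9)·(1/5) − 6 = -21/5.
For General C: with q = P(1), equating Up's and Down's payoffs gives 8q − 5 = −2q − 4 ⇒ q = 1/10.

-21/5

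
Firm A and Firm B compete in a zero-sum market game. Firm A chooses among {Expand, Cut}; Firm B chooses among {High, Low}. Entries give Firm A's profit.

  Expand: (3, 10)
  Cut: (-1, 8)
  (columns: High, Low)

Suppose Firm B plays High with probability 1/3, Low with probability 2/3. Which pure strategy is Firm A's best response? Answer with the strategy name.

Expand

Expected payoff of Expand: (1/3)·3 + (2/3)·10 = 23/3.
Expected payoff of Cut: (1/3)·(-1) + (2/3)·8 = 5.
The largest is 23/3, so Firm A's best response is Expand.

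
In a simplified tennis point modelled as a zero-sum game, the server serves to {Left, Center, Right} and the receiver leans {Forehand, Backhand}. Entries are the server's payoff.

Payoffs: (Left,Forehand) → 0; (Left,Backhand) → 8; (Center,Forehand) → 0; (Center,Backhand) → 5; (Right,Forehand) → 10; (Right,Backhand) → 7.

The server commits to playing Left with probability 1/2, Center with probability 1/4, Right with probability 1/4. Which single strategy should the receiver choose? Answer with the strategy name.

Forehand

If the receiver plays Forehand, the server's expected payoff is (1/2)·0 + (1/4)·0 + (1/4)·10 = 5/2.
If the receiver plays Backhand, the server's expected payoff is (1/2)·8 + (1/4)·5 + (1/4)·7 = 7.
The receiver minimizes the server's payoff; the smallest is 5/2, so the best response is Forehand.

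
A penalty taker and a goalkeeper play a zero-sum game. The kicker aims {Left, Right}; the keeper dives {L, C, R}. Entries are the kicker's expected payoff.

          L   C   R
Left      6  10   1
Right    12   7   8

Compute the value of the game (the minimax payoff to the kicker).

73/10

Row minima: Left → 1, Right → 7; maximin = 7.
Column maxima: L → 12, C → 10, R → 8; minimax = 8.
7 ≠ 8, so there is no saddle point; optimal play is mixed.
L is strictly dominated by R (it gives the kicker strictly more in every row), so the keeper never plays it.
On the remaining 2×2 (Left, Right vs C, R):
Let the kicker play Left with probability p. Expected payoff against C: 10p + 7(1−p) = 3p + 7; against R: 1p + 8(1−p) = −7p + 8.
Setting these equal: 3p + 7 = −7p + 8 ⇒ 10p = 1 ⇒ p = 1/10, and the value is (3)·(1/10) + 7 = 73/10.
For the keeper: with q = P(C), equating Left's and Right's payoffs gives 9q + 1 = −q + 8 ⇒ q = 7/10.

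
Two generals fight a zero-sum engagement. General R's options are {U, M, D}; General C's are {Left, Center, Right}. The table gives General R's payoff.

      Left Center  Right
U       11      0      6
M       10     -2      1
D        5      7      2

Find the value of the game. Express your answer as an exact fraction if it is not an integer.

42/11

Row minima: U → 0, M → -2, D → 2; maximin = 2.
Column maxima: Left → 11, Center → 7, Right → 6; minimax = 6.
2 ≠ 6, so there is no saddle point; optimal play is mixed.
M is strictly dominated by U, so General R never plays it.
Left is strictly dominated by Right (it gives General R strictly more in every row), so General C never plays it.
On the remaining 2×2 (U, D vs Center, Right):
Let General R play U with probability p. Expected payoff against Center: 0p + 7(1−p) = −7p + 7; against Right: 6p + 2(1−p) = 4p + 2.
Setting these equal: −7p + 7 = 4p + 2 ⇒ −11p = -5 ⇒ p = 5/11, and the value is (-7)·(5/11) + 7 = 42/11.
For General C: with q = P(Center), equating U's and D's payoffs gives −6q + 6 = 5q + 2 ⇒ q = 4/11.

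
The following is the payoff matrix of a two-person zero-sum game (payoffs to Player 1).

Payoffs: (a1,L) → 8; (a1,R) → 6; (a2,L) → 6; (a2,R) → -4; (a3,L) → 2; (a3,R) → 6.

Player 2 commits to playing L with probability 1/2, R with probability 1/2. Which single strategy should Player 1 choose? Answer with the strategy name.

Expected payoff of a1: (1/2)·8 + (1/2)·6 = 7.
Expected payoff of a2: (1/2)·6 + (1/2)·(-4) = 1.
Expected payoff of a3: (1/2)·2 + (1/2)·6 = 4.
The largest is 7, so Player 1's best response is a1.

a1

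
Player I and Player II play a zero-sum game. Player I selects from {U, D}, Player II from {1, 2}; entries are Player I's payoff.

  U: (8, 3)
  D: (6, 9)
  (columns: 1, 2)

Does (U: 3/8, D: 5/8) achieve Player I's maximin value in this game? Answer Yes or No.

Against 1 this mix gives (3/8)·8 + (5/8)·6 = 27/4.
Against 2 this mix gives (3/8)·3 + (5/8)·9 = 27/4.
All of Player II's active replies (1, 2) yield 27/4, and no column does worse for Player I. The mix makes Player II indifferent and guarantees 27/4, so it is optimal.

Yes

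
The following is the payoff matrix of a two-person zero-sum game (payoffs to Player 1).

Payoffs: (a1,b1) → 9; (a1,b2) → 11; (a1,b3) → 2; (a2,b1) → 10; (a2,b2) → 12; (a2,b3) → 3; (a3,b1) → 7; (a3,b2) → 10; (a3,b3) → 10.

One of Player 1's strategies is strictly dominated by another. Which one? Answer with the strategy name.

a2 gives a strictly higher payoff than a1 against every column: 10 > 9, 12 > 11, 3 > 2.
So a1 is strictly dominated and Player 1 never plays it.

a1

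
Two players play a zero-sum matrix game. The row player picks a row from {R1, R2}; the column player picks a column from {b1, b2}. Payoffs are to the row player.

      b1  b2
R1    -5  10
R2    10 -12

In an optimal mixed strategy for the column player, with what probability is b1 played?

Row minima: R1 → -5, R2 → -12; maximin = -5.
Column maxima: b1 → 10, b2 → 10; minimax = 10.
-5 ≠ 10, so there is no saddle point; optimal play is mixed.
Let the row player play R1 with probability p. Expected payoff against b1: (-5)p + 10(1−p) = −15p + 10; against b2: 10p + (-12)(1−p) = 22p − 12.
Setting these equal: −15p + 10 = 22p − 12 ⇒ −37p = -22 ⇒ p = 22/37, and the value is (-15)·(22/37) + 10 = 40/37.
For the column player: with q = P(b1), equating R1's and R2's payoffs gives −15q + 10 = 22q − 12 ⇒ q = 22/37.

22/37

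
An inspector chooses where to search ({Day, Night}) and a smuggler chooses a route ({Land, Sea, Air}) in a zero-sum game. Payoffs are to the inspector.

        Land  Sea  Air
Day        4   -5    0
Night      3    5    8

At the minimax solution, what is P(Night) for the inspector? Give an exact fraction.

9/11

Row minima: Day → -5, Night → 3; maximin = 3.
Column maxima: Land → 4, Sea → 5, Air → 8; minimax = 4.
3 ≠ 4, so there is no saddle point; optimal play is mixed.
Air is strictly dominated by Sea (it gives the inspector strictly more in every row), so the smuggler never plays it.
On the remaining 2×2 (Day, Night vs Land, Sea):
Let the inspector play Day with probability p. Expected payoff against Land: 4p + 3(1−p) = p + 3; against Sea: (-5)p + 5(1−p) = −10p + 5.
Setting these equal: p + 3 = −10p + 5 ⇒ 11p = 2 ⇒ p = 2/11, and the value is (1)·(2/11) + 3 = 35/11.
For the smuggler: with q = P(Land), equating Day's and Night's payoffs gives 9q − 5 = −2q + 5 ⇒ q = 10/11.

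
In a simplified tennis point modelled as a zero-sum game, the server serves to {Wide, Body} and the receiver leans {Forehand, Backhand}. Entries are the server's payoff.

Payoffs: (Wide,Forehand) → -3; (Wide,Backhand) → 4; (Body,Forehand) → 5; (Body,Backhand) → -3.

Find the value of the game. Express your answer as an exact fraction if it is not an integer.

Row minima: Wide → -3, Body → -3; maximin = -3.
Column maxima: Forehand → 5, Backhand → 4; minimax = 4.
-3 ≠ 4, so there is no saddle point; optimal play is mixed.
Let the server play Wide with probability p. Expected payoff against Forehand: (-3)p + 5(1−p) = −8p + 5; against Backhand: 4p + (-3)(1−p) = 7p − 3.
Setting these equal: −8p + 5 = 7p − 3 ⇒ −15p = -8 ⇒ p = 8/15, and the value is (-8)·(8/15) + 5 = 11/15.
For the receiver: with q = P(Forehand), equating Wide's and Body's payoffs gives −7q + 4 = 8q − 3 ⇒ q = 7/15.

11/15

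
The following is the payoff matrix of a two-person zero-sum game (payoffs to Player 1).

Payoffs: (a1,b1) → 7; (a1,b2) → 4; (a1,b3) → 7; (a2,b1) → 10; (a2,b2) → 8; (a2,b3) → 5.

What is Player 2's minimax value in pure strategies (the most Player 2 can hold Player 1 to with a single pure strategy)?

7

Column maxima: b1 → 10, b2 → 8, b3 → 7.
The smallest of these is 7.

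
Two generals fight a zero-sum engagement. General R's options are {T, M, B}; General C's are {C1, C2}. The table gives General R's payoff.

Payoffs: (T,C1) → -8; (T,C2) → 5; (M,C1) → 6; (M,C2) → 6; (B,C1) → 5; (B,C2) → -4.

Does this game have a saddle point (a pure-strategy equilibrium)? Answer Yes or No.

Yes

Row minima: T → -8, M → 6, B → -4; maximin = 6.
Column maxima: C1 → 6, C2 → 6; minimax = 6.
maximin = minimax = 6, so a saddle point exists.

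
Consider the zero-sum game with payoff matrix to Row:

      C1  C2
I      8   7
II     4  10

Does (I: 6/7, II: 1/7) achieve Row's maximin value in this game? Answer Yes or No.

Against C1 this mix gives (6/7)·8 + (1/7)·4 = 52/7.
Against C2 this mix gives (6/7)·7 + (1/7)·10 = 52/7.
All of Column's active replies (C1, C2) yield 52/7, and no column does worse for Row. The mix makes Column indifferent and guarantees 52/7, so it is optimal.

Yes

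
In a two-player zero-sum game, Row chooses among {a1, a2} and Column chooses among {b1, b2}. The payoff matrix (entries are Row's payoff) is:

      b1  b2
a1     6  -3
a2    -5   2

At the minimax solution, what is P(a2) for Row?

9/16

Row minima: a1 → -3, a2 → -5; maximin = -3.
Column maxima: b1 → 6, b2 → 2; minimax = 2.
-3 ≠ 2, so there is no saddle point; optimal play is mixed.
Let Row play a1 with probability p. Expected payoff against b1: 6p + (-5)(1−p) = 11p − 5; against b2: (-3)p + 2(1−p) = −5p + 2.
Setting these equal: 11p − 5 = −5p + 2 ⇒ 16p = 7 ⇒ p = 7/16, and the value is (11)·(7/16) − 5 = -3/16.
For Column: with q = P(b1), equating a1's and a2's payoffs gives 9q − 3 = −7q + 2 ⇒ q = 5/16.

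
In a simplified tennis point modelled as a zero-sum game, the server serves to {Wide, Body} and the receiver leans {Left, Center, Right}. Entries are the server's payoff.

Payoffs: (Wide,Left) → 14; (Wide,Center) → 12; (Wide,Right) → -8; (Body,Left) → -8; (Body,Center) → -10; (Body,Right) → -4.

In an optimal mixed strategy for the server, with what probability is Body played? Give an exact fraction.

Row minima: Wide → -8, Body → -10; maximin = -8.
Column maxima: Left → 14, Center → 12, Right → -4; minimax = -4.
-8 ≠ -4, so there is no saddle point; optimal play is mixed.
Left is strictly dominated by Center (it gives the server strictly more in every row), so the receiver never plays it.
On the remaining 2×2 (Wide, Body vs Center, Right):
Let the server play Wide with probability p. Expected payoff against Center: 12p + (-10)(1−p) = 22p − 10; against Right: (-8)p + (-4)(1−p) = −4p − 4.
Setting these equal: 22p − 10 = −4p − 4 ⇒ 26p = 6 ⇒ p = 3/13, and the value is (22)·(3/13) − 10 = -64/13.
For the receiver: with q = P(Center), equating Wide's and Body's payoffs gives 20q − 8 = −6q − 4 ⇒ q = 2/13.

10/13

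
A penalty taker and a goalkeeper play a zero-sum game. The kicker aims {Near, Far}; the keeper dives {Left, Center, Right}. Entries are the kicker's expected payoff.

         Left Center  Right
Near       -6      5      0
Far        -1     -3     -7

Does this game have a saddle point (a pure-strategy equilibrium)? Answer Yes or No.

No

Row minima: Near → -6, Far → -7; maximin = -6.
Column maxima: Left → -1, Center → 5, Right → 0; minimax = -1.
-6 ≠ -1, so no pure-strategy equilibrium exists.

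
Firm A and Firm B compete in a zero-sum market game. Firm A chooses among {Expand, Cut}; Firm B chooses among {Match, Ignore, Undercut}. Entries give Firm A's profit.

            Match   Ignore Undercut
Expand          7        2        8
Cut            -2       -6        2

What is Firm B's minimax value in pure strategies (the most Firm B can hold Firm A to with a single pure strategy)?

Column maxima: Match → 7, Ignore → 2, Undercut → 8.
The smallest of these is 2.

2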